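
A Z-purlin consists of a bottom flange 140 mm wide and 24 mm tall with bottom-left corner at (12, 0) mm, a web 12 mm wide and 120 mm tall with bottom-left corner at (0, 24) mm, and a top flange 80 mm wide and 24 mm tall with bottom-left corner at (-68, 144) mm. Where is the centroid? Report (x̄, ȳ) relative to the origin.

Part | A | x̄ᵢ | ȳᵢ | A·x̄ᵢ | A·ȳᵢ
bottom flange | 3360.00 | 82.00 | 12.00 | 275520.00 | 40320.00
web | 1440.00 | 6.00 | 84.00 | 8640.00 | 120960.00
top flange | 1920.00 | -28.00 | 156.00 | -53760.00 | 299520.00
Σ | 6720.00 |  |  | 230400.00 | 460800.00
x̄ = 230400.00 / 6720.00 = 34.29 mm
ȳ = 460800.00 / 6720.00 = 68.57 mm

x̄ = 34.29 mm, ȳ = 68.57 mm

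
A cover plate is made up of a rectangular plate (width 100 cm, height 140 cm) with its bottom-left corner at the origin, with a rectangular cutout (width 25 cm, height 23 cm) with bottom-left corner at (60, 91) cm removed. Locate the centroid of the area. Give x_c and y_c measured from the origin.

Part | A | x̄ᵢ | ȳᵢ | A·x̄ᵢ | A·ȳᵢ
plate | 14000.00 | 50.00 | 70.00 | 700000.00 | 980000.00
hole | -575.00 | 72.50 | 102.50 | -41687.50 | -58937.50
Σ | 13425.00 |  |  | 658312.50 | 921062.50
x_c = 658312.50 / 13425.00 = 49.04 cm
y_c = 921062.50 / 13425.00 = 68.61 cm

x_c = 49.04 cm, y_c = 68.61 cm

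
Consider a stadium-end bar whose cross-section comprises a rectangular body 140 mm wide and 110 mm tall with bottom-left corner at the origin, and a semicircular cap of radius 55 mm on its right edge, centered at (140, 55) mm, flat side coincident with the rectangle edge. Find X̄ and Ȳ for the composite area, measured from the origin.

X̄ = 92.01 mm, Ȳ = 55.00 mm

rectangular body: A = 140 × 110 = 15400.00, centroid at (70.00, 55.00).
semicircular end: A = ½π·55² = 4751.66, centroid at (163.34, 55.00).
ΣA = 20151.66 mm², ΣAX̄ = 1854148.91 mm³, ΣAȲ = 1108341.24 mm³.
X̄ = 1854148.91/20151.66 = 92.01 mm; Ȳ = 1108341.24/20151.66 = 55.00 mm.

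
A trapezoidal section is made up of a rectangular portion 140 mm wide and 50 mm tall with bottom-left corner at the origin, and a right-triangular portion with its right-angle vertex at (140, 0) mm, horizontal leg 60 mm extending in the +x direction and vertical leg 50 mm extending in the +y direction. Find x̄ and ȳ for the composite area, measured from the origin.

x̄ = 85.88 mm, ȳ = 23.53 mm

Part | A | x̄ᵢ | ȳᵢ | A·x̄ᵢ | A·ȳᵢ
rectangular portion | 7000.00 | 70.00 | 25.00 | 490000.00 | 175000.00
triangular portion | 1500.00 | 160.00 | 16.67 | 240000.00 | 25000.00
Σ | 8500.00 |  |  | 730000.00 | 200000.00
x̄ = 730000.00 / 8500.00 = 85.88 mm
ȳ = 200000.00 / 8500.00 = 23.53 mm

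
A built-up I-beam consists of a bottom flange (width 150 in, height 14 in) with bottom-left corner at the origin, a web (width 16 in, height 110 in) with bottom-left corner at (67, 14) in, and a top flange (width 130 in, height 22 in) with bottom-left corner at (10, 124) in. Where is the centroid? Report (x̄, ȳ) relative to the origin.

x̄ = 75.00 in, ȳ = 77.71 in

bottom flange: A = 150 × 14 = 2100.00, centroid at (75.00, 7.00).
web: A = 16 × 110 = 1760.00, centroid at (75.00, 69.00).
top flange: A = 130 × 22 = 2860.00, centroid at (75.00, 135.00).
ΣA = 6720.00 in²
ΣAx̄ = (2100.00)(75.00) + (1760.00)(75.00) + (2860.00)(75.00) = 504000.00 in³
ΣAȳ = (2100.00)(7.00) + (1760.00)(69.00) + (2860.00)(135.00) = 522240.00 in³
x̄ = 504000.00 / 6720.00 = 75.00 in
ȳ = 522240.00 / 6720.00 = 77.71 in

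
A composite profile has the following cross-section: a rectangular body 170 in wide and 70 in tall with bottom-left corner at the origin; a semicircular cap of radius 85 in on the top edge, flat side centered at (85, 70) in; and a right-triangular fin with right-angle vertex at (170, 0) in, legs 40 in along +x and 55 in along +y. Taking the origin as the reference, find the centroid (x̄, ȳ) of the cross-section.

rectangular body: A = 170 × 70 = 11900.00, centroid at (85.00, 35.00).
semicircular top: A = ½π·85² = 11349.00, centroid at (85.00, 106.08).
triangular fin: A = ½·40·55 = 1100.00, centroid at (183.33, 18.33).
ΣA = 24349.00 in²
ΣAx̄ = (11900.00)(85.00) + (11349.00)(85.00) + (1100.00)(183.33) = 2177831.96 in³
ΣAȳ = (11900.00)(35.00) + (11349.00)(106.08) + (1100.00)(18.33) = 1640513.58 in³
x̄ = 2177831.96 / 24349.00 = 89.44 in
ȳ = 1640513.58 / 24349.00 = 67.37 in

x̄ = 89.44 in, ȳ = 67.37 in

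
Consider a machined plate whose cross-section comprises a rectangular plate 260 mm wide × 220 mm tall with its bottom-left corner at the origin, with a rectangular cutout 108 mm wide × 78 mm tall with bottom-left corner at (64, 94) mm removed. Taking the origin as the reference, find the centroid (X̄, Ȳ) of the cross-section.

Part | A | x̄ᵢ | ȳᵢ | A·x̄ᵢ | A·ȳᵢ
plate | 57200.00 | 130.00 | 110.00 | 7436000.00 | 6292000.00
hole | -8424.00 | 118.00 | 133.00 | -994032.00 | -1120392.00
Σ | 48776.00 |  |  | 6441968.00 | 5171608.00
X̄ = 6441968.00 / 48776.00 = 132.07 mm
Ȳ = 5171608.00 / 48776.00 = 106.03 mm

X̄ = 132.07 mm, Ȳ = 106.03 mm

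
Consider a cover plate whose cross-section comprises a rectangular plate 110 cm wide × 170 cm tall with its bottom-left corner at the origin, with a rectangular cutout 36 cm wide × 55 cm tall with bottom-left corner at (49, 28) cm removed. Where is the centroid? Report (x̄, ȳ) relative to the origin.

x̄ = 53.58 cm, ȳ = 88.49 cm

plate: A = 110 × 170 = 18700.00, centroid at (55.00, 85.00).
hole: A = −(36 × 55) = -1980.00, centroid at (67.00, 55.50).
ΣA = 16720.00 cm², ΣAx̄ = 895840.00 cm³, ΣAȳ = 1479610.00 cm³.
x̄ = 895840.00/16720.00 = 53.58 cm; ȳ = 1479610.00/16720.00 = 88.49 cm.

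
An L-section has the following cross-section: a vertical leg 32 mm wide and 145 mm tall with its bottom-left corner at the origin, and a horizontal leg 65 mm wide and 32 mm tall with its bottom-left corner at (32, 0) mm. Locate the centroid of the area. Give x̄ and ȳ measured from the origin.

Part | A | x̄ᵢ | ȳᵢ | A·x̄ᵢ | A·ȳᵢ
vertical leg | 4640.00 | 16.00 | 72.50 | 74240.00 | 336400.00
horizontal leg | 2080.00 | 64.50 | 16.00 | 134160.00 | 33280.00
Σ | 6720.00 |  |  | 208400.00 | 369680.00
x̄ = 208400.00 / 6720.00 = 31.01 mm
ȳ = 369680.00 / 6720.00 = 55.01 mm

x̄ = 31.01 mm, ȳ = 55.01 mm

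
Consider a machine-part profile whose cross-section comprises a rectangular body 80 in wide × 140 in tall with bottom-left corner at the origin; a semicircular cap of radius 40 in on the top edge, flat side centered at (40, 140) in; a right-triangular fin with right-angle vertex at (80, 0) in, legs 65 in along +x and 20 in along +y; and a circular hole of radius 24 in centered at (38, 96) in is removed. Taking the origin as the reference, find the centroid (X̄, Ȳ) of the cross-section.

X̄ = 43.48 in, Ȳ = 80.39 in

Part | A | x̄ᵢ | ȳᵢ | A·x̄ᵢ | A·ȳᵢ
rectangular body | 11200.00 | 40.00 | 70.00 | 448000.00 | 784000.00
semicircular top | 2513.27 | 40.00 | 156.98 | 100530.96 | 394525.04
triangular fin | 650.00 | 101.67 | 6.67 | 66083.33 | 4333.33
hole | -1809.56 | 38.00 | 96.00 | -68763.18 | -173717.51
Σ | 12553.72 |  |  | 545851.12 | 1009140.87
X̄ = 545851.12 / 12553.72 = 43.48 in
Ȳ = 1009140.87 / 12553.72 = 80.39 in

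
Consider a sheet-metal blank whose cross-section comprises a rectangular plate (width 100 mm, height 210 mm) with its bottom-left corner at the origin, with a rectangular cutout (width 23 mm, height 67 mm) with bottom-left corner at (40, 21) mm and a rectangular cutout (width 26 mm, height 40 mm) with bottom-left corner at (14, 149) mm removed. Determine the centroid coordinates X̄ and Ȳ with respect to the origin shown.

Part | A | x̄ᵢ | ȳᵢ | A·x̄ᵢ | A·ȳᵢ
plate | 21000.00 | 50.00 | 105.00 | 1050000.00 | 2205000.00
hole 1 | -1541.00 | 51.50 | 54.50 | -79361.50 | -83984.50
hole 2 | -1040.00 | 27.00 | 169.00 | -28080.00 | -175760.00
Σ | 18419.00 |  |  | 942558.50 | 1945255.50
X̄ = 942558.50 / 18419.00 = 51.17 mm
Ȳ = 1945255.50 / 18419.00 = 105.61 mm

X̄ = 51.17 mm, Ȳ = 105.61 mm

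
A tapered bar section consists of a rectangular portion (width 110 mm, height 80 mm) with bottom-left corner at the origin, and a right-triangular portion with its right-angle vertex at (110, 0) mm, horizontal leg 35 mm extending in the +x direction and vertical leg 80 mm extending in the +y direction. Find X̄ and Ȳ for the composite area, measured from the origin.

X̄ = 64.15 mm, Ȳ = 38.17 mm

Part | A | x̄ᵢ | ȳᵢ | A·x̄ᵢ | A·ȳᵢ
rectangular portion | 8800.00 | 55.00 | 40.00 | 484000.00 | 352000.00
triangular portion | 1400.00 | 121.67 | 26.67 | 170333.33 | 37333.33
Σ | 10200.00 |  |  | 654333.33 | 389333.33
X̄ = 654333.33 / 10200.00 = 64.15 mm
Ȳ = 389333.33 / 10200.00 = 38.17 mm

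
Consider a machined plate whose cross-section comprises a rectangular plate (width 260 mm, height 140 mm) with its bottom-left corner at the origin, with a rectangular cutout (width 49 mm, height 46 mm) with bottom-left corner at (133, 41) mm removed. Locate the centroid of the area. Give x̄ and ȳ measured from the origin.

plate: A = 260 × 140 = 36400.00, centroid at (130.00, 70.00).
hole: A = −(49 × 46) = -2254.00, centroid at (157.50, 64.00).
ΣA = 34146.00 mm²
ΣAx̄ = (36400.00)(130.00) + (-2254.00)(157.50) = 4376995.00 mm³
ΣAȳ = (36400.00)(70.00) + (-2254.00)(64.00) = 2403744.00 mm³
x̄ = 4376995.00 / 34146.00 = 128.18 mm
ȳ = 2403744.00 / 34146.00 = 70.40 mm

x̄ = 128.18 mm, ȳ = 70.40 mm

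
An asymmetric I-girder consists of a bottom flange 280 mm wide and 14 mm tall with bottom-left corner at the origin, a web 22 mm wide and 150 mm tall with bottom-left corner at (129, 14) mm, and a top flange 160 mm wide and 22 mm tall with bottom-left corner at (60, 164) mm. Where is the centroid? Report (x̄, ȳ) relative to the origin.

Part | A | x̄ᵢ | ȳᵢ | A·x̄ᵢ | A·ȳᵢ
bottom flange | 3920.00 | 140.00 | 7.00 | 548800.00 | 27440.00
web | 3300.00 | 140.00 | 89.00 | 462000.00 | 293700.00
top flange | 3520.00 | 140.00 | 175.00 | 492800.00 | 616000.00
Σ | 10740.00 |  |  | 1503600.00 | 937140.00
x̄ = 1503600.00 / 10740.00 = 140.00 mm
ȳ = 937140.00 / 10740.00 = 87.26 mm

x̄ = 140.00 mm, ȳ = 87.26 mm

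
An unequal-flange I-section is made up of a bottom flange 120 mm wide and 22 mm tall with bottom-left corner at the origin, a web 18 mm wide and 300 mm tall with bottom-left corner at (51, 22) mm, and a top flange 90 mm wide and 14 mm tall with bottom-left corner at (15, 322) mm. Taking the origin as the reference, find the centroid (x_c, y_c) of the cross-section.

x_c = 60.00 mm, y_c = 147.57 mm

Part | A | x̄ᵢ | ȳᵢ | A·x̄ᵢ | A·ȳᵢ
bottom flange | 2640.00 | 60.00 | 11.00 | 158400.00 | 29040.00
web | 5400.00 | 60.00 | 172.00 | 324000.00 | 928800.00
top flange | 1260.00 | 60.00 | 329.00 | 75600.00 | 414540.00
Σ | 9300.00 |  |  | 558000.00 | 1372380.00
x_c = 558000.00 / 9300.00 = 60.00 mm
y_c = 1372380.00 / 9300.00 = 147.57 mm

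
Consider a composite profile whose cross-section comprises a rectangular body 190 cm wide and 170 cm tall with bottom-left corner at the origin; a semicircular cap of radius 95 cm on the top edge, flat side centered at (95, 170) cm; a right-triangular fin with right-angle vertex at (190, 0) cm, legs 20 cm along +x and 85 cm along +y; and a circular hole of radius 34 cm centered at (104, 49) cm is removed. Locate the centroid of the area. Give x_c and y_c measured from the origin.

x_c = 96.23 cm, y_c = 127.55 cm

rectangular body: A = 190 × 170 = 32300.00, centroid at (95.00, 85.00).
semicircular top: A = ½π·95² = 14176.44, centroid at (95.00, 210.32).
triangular fin: A = ½·20·85 = 850.00, centroid at (196.67, 28.33).
hole: A = −π·34² = -3631.68, centroid at (104.00, 49.00).
ΣA = 43694.76 cm²
ΣAx_c = (32300.00)(95.00) + (14176.44)(95.00) + (850.00)(196.67) + (-3631.68)(104.00) = 4204733.33 cm³
ΣAy_c = (32300.00)(85.00) + (14176.44)(210.32) + (850.00)(28.33) + (-3631.68)(49.00) = 5573208.56 cm³
x_c = 4204733.33 / 43694.76 = 96.23 cm
y_c = 5573208.56 / 43694.76 = 127.55 cm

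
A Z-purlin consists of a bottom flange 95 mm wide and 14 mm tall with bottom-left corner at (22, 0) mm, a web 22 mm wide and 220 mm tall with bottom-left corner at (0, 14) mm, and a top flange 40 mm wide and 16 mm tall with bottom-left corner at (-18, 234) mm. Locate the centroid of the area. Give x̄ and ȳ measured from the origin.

bottom flange: A = 95 × 14 = 1330.00, centroid at (69.50, 7.00).
web: A = 22 × 220 = 4840.00, centroid at (11.00, 124.00).
top flange: A = 40 × 16 = 640.00, centroid at (2.00, 242.00).
ΣA = 6810.00 mm², ΣAx̄ = 146955.00 mm³, ΣAȳ = 764350.00 mm³.
x̄ = 146955.00/6810.00 = 21.58 mm; ȳ = 764350.00/6810.00 = 112.24 mm.

x̄ = 21.58 mm, ȳ = 112.24 mm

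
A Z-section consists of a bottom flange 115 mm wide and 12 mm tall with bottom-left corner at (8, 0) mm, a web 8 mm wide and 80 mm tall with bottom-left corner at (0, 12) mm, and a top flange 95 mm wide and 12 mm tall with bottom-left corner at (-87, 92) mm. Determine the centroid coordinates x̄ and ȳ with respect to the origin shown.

Part | A | x̄ᵢ | ȳᵢ | A·x̄ᵢ | A·ȳᵢ
bottom flange | 1380.00 | 65.50 | 6.00 | 90390.00 | 8280.00
web | 640.00 | 4.00 | 52.00 | 2560.00 | 33280.00
top flange | 1140.00 | -39.50 | 98.00 | -45030.00 | 111720.00
Σ | 3160.00 |  |  | 47920.00 | 153280.00
x̄ = 47920.00 / 3160.00 = 15.16 mm
ȳ = 153280.00 / 3160.00 = 48.51 mm

x̄ = 15.16 mm, ȳ = 48.51 mm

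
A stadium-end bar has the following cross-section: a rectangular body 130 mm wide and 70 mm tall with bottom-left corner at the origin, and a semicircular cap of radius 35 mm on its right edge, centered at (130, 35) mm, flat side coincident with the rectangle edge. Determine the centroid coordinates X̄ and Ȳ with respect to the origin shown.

rectangular body: A = 130 × 70 = 9100.00, centroid at (65.00, 35.00).
semicircular end: A = ½π·35² = 1924.23, centroid at (144.85, 35.00).
ΣA = 11024.23 mm², ΣAX̄ = 870232.65 mm³, ΣAȲ = 385847.89 mm³.
X̄ = 870232.65/11024.23 = 78.94 mm; Ȳ = 385847.89/11024.23 = 35.00 mm.

X̄ = 78.94 mm, Ȳ = 35.00 mm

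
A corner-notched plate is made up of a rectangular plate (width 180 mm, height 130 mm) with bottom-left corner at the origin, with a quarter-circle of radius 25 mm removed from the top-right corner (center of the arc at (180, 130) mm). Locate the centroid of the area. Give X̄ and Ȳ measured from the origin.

plate: A = 180 × 130 = 23400.00, centroid at (90.00, 65.00).
removed quarter-circle: A = −¼π·25² = -490.87, centroid at (169.39, 119.39).
ΣA = 22909.13 mm², ΣAX̄ = 2022851.04 mm³, ΣAȲ = 1462394.73 mm³.
X̄ = 2022851.04/22909.13 = 88.30 mm; Ȳ = 1462394.73/22909.13 = 63.83 mm.

X̄ = 88.30 mm, Ȳ = 63.83 mm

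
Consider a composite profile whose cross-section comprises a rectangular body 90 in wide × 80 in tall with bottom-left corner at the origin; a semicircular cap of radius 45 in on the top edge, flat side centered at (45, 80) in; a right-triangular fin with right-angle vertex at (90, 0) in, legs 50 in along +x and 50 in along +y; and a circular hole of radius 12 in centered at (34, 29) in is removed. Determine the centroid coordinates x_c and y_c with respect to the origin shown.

Part | A | x̄ᵢ | ȳᵢ | A·x̄ᵢ | A·ȳᵢ
rectangular body | 7200.00 | 45.00 | 40.00 | 324000.00 | 288000.00
semicircular top | 3180.86 | 45.00 | 99.10 | 143138.82 | 315219.00
triangular fin | 1250.00 | 106.67 | 16.67 | 133333.33 | 20833.33
hole | -452.39 | 34.00 | 29.00 | -15381.24 | -13119.29
Σ | 11178.47 |  |  | 585090.91 | 610933.05
x_c = 585090.91 / 11178.47 = 52.34 in
y_c = 610933.05 / 11178.47 = 54.65 in

x_c = 52.34 in, y_c = 54.65 in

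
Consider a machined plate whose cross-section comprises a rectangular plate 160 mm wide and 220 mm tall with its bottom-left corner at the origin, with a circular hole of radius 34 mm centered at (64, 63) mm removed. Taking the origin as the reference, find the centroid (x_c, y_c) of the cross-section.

Part | A | x̄ᵢ | ȳᵢ | A·x̄ᵢ | A·ȳᵢ
plate | 35200.00 | 80.00 | 110.00 | 2816000.00 | 3872000.00
hole | -3631.68 | 64.00 | 63.00 | -232427.59 | -228795.91
Σ | 31568.32 |  |  | 2583572.41 | 3643204.09
x_c = 2583572.41 / 31568.32 = 81.84 mm
y_c = 3643204.09 / 31568.32 = 115.41 mm

x_c = 81.84 mm, y_c = 115.41 mm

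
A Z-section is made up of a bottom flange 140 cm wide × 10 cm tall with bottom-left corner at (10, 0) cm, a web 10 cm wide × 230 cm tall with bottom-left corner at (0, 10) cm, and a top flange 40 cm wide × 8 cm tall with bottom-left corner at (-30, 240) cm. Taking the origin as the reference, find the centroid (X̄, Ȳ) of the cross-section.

X̄ = 29.93 cm, Ȳ = 92.68 cm

bottom flange: A = 140 × 10 = 1400.00, centroid at (80.00, 5.00).
web: A = 10 × 230 = 2300.00, centroid at (5.00, 125.00).
top flange: A = 40 × 8 = 320.00, centroid at (-10.00, 244.00).
ΣA = 4020.00 cm²
ΣAX̄ = (1400.00)(80.00) + (2300.00)(5.00) + (320.00)(-10.00) = 120300.00 cm³
ΣAȲ = (1400.00)(5.00) + (2300.00)(125.00) + (320.00)(244.00) = 372580.00 cm³
X̄ = 120300.00 / 4020.00 = 29.93 cm
Ȳ = 372580.00 / 4020.00 = 92.68 cm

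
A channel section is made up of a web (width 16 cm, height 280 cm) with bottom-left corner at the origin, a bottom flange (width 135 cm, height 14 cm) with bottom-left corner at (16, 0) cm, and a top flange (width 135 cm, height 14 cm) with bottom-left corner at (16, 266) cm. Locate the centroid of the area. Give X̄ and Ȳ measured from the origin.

X̄ = 42.55 cm, Ȳ = 140.00 cm

Part | A | x̄ᵢ | ȳᵢ | A·x̄ᵢ | A·ȳᵢ
web | 4480.00 | 8.00 | 140.00 | 35840.00 | 627200.00
bottom flange | 1890.00 | 83.50 | 7.00 | 157815.00 | 13230.00
top flange | 1890.00 | 83.50 | 273.00 | 157815.00 | 515970.00
Σ | 8260.00 |  |  | 351470.00 | 1156400.00
X̄ = 351470.00 / 8260.00 = 42.55 cm
Ȳ = 1156400.00 / 8260.00 = 140.00 cm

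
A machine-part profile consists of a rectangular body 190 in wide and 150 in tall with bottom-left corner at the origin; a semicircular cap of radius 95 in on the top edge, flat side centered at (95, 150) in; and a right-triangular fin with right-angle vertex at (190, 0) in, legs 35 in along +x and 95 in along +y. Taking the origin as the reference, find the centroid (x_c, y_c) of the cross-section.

x_c = 99.00 in, y_c = 110.25 in

rectangular body: A = 190 × 150 = 28500.00, centroid at (95.00, 75.00).
semicircular top: A = ½π·95² = 14176.44, centroid at (95.00, 190.32).
triangular fin: A = ½·35·95 = 1662.50, centroid at (201.67, 31.67).
ΣA = 44338.94 in², ΣAx_c = 4389532.33 in³, ΣAy_c = 4888194.69 in³.
x_c = 4389532.33/44338.94 = 99.00 in; y_c = 4888194.69/44338.94 = 110.25 in.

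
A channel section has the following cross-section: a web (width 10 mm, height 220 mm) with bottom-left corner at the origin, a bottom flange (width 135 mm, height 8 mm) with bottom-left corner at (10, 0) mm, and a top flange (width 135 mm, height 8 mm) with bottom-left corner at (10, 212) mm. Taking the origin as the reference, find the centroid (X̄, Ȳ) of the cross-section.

Part | A | x̄ᵢ | ȳᵢ | A·x̄ᵢ | A·ȳᵢ
web | 2200.00 | 5.00 | 110.00 | 11000.00 | 242000.00
bottom flange | 1080.00 | 77.50 | 4.00 | 83700.00 | 4320.00
top flange | 1080.00 | 77.50 | 216.00 | 83700.00 | 233280.00
Σ | 4360.00 |  |  | 178400.00 | 479600.00
X̄ = 178400.00 / 4360.00 = 40.92 mm
Ȳ = 479600.00 / 4360.00 = 110.00 mm

X̄ = 40.92 mm, Ȳ = 110.00 mm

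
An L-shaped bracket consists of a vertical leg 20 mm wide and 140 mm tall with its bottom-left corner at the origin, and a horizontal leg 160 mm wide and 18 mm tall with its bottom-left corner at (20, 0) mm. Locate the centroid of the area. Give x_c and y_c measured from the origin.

x_c = 55.63 mm, y_c = 39.07 mm

Part | A | x̄ᵢ | ȳᵢ | A·x̄ᵢ | A·ȳᵢ
vertical leg | 2800.00 | 10.00 | 70.00 | 28000.00 | 196000.00
horizontal leg | 2880.00 | 100.00 | 9.00 | 288000.00 | 25920.00
Σ | 5680.00 |  |  | 316000.00 | 221920.00
x_c = 316000.00 / 5680.00 = 55.63 mm
y_c = 221920.00 / 5680.00 = 39.07 mm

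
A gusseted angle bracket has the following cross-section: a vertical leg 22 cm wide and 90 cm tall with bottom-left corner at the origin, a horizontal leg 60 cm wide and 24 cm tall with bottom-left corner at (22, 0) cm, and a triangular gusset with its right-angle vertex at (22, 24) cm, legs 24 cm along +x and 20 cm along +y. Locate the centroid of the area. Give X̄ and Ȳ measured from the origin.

vertical leg: A = 22 × 90 = 1980.00, centroid at (11.00, 45.00).
horizontal leg: A = 60 × 24 = 1440.00, centroid at (52.00, 12.00).
gusset: A = ½·24·20 = 240.00, centroid at (30.00, 30.67).
ΣA = 3660.00 cm², ΣAX̄ = 103860.00 cm³, ΣAȲ = 113740.00 cm³.
X̄ = 103860.00/3660.00 = 28.38 cm; Ȳ = 113740.00/3660.00 = 31.08 cm.

X̄ = 28.38 cm, Ȳ = 31.08 cm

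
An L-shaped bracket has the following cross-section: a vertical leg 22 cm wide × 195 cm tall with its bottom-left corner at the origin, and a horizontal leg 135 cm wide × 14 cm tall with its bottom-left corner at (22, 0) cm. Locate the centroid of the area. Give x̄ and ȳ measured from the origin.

x̄ = 35.01 cm, ȳ = 69.82 cm

Part | A | x̄ᵢ | ȳᵢ | A·x̄ᵢ | A·ȳᵢ
vertical leg | 4290.00 | 11.00 | 97.50 | 47190.00 | 418275.00
horizontal leg | 1890.00 | 89.50 | 7.00 | 169155.00 | 13230.00
Σ | 6180.00 |  |  | 216345.00 | 431505.00
x̄ = 216345.00 / 6180.00 = 35.01 cm
ȳ = 431505.00 / 6180.00 = 69.82 cm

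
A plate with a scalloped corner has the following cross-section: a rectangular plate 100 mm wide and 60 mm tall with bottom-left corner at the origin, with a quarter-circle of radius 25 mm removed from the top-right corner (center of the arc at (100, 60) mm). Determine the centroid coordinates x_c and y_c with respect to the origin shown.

plate: A = 100 × 60 = 6000.00, centroid at (50.00, 30.00).
removed quarter-circle: A = −¼π·25² = -490.87, centroid at (89.39, 49.39).
ΣA = 5509.13 mm², ΣAx_c = 256120.95 mm³, ΣAy_c = 155755.90 mm³.
x_c = 256120.95/5509.13 = 46.49 mm; y_c = 155755.90/5509.13 = 28.27 mm.

x_c = 46.49 mm, y_c = 28.27 mm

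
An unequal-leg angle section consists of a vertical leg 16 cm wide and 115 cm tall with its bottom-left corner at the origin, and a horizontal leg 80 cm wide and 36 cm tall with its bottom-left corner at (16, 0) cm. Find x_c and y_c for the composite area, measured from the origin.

x_c = 37.29 cm, y_c = 33.40 cm

Part | A | x̄ᵢ | ȳᵢ | A·x̄ᵢ | A·ȳᵢ
vertical leg | 1840.00 | 8.00 | 57.50 | 14720.00 | 105800.00
horizontal leg | 2880.00 | 56.00 | 18.00 | 161280.00 | 51840.00
Σ | 4720.00 |  |  | 176000.00 | 157640.00
x_c = 176000.00 / 4720.00 = 37.29 cm
y_c = 157640.00 / 4720.00 = 33.40 cm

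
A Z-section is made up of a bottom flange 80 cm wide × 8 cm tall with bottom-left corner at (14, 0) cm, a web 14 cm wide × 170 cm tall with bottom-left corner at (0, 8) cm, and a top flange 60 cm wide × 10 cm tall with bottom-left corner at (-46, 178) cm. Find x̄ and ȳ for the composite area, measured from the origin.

x̄ = 11.50 cm, ȳ = 92.18 cm

Part | A | x̄ᵢ | ȳᵢ | A·x̄ᵢ | A·ȳᵢ
bottom flange | 640.00 | 54.00 | 4.00 | 34560.00 | 2560.00
web | 2380.00 | 7.00 | 93.00 | 16660.00 | 221340.00
top flange | 600.00 | -16.00 | 183.00 | -9600.00 | 109800.00
Σ | 3620.00 |  |  | 41620.00 | 333700.00
x̄ = 41620.00 / 3620.00 = 11.50 cm
ȳ = 333700.00 / 3620.00 = 92.18 cm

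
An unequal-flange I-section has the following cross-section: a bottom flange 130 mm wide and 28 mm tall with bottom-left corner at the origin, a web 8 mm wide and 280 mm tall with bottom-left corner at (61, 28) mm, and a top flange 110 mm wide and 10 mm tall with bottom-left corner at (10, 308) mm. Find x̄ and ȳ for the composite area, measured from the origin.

bottom flange: A = 130 × 28 = 3640.00, centroid at (65.00, 14.00).
web: A = 8 × 280 = 2240.00, centroid at (65.00, 168.00).
top flange: A = 110 × 10 = 1100.00, centroid at (65.00, 313.00).
ΣA = 6980.00 mm²
ΣAx̄ = (3640.00)(65.00) + (2240.00)(65.00) + (1100.00)(65.00) = 453700.00 mm³
ΣAȳ = (3640.00)(14.00) + (2240.00)(168.00) + (1100.00)(313.00) = 771580.00 mm³
x̄ = 453700.00 / 6980.00 = 65.00 mm
ȳ = 771580.00 / 6980.00 = 110.54 mm

x̄ = 65.00 mm, ȳ = 110.54 mm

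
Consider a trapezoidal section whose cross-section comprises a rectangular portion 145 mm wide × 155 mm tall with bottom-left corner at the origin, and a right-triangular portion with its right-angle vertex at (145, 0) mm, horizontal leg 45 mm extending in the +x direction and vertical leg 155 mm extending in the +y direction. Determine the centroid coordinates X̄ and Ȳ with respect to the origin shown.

X̄ = 84.25 mm, Ȳ = 74.03 mm

Part | A | x̄ᵢ | ȳᵢ | A·x̄ᵢ | A·ȳᵢ
rectangular portion | 22475.00 | 72.50 | 77.50 | 1629437.50 | 1741812.50
triangular portion | 3487.50 | 160.00 | 51.67 | 558000.00 | 180187.50
Σ | 25962.50 |  |  | 2187437.50 | 1922000.00
X̄ = 2187437.50 / 25962.50 = 84.25 mm
Ȳ = 1922000.00 / 25962.50 = 74.03 mm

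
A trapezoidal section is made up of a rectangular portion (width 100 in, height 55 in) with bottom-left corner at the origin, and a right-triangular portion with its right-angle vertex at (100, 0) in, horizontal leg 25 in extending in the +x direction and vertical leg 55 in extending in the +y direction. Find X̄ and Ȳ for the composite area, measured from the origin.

X̄ = 56.48 in, Ȳ = 26.48 in

Part | A | x̄ᵢ | ȳᵢ | A·x̄ᵢ | A·ȳᵢ
rectangular portion | 5500.00 | 50.00 | 27.50 | 275000.00 | 151250.00
triangular portion | 687.50 | 108.33 | 18.33 | 74479.17 | 12604.17
Σ | 6187.50 |  |  | 349479.17 | 163854.17
X̄ = 349479.17 / 6187.50 = 56.48 in
Ȳ = 163854.17 / 6187.50 = 26.48 in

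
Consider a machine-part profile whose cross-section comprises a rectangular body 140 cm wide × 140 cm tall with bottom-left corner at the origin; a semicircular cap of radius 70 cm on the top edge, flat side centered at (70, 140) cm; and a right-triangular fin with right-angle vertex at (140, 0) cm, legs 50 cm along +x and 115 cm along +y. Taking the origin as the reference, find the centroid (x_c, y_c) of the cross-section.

Part | A | x̄ᵢ | ȳᵢ | A·x̄ᵢ | A·ȳᵢ
rectangular body | 19600.00 | 70.00 | 70.00 | 1372000.00 | 1372000.00
semicircular top | 7696.90 | 70.00 | 169.71 | 538783.14 | 1306232.95
triangular fin | 2875.00 | 156.67 | 38.33 | 450416.67 | 110208.33
Σ | 30171.90 |  |  | 2361199.81 | 2788441.28
x_c = 2361199.81 / 30171.90 = 78.26 cm
y_c = 2788441.28 / 30171.90 = 92.42 cm

x_c = 78.26 cm, y_c = 92.42 cm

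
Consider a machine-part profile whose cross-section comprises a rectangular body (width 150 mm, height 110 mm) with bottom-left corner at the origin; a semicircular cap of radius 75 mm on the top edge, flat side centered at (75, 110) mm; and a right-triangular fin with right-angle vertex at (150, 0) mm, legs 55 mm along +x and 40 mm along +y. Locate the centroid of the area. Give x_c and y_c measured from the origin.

x_c = 78.88 mm, y_c = 82.29 mm

Part | A | x̄ᵢ | ȳᵢ | A·x̄ᵢ | A·ȳᵢ
rectangular body | 16500.00 | 75.00 | 55.00 | 1237500.00 | 907500.00
semicircular top | 8835.73 | 75.00 | 141.83 | 662679.70 | 1253180.23
triangular fin | 1100.00 | 168.33 | 13.33 | 185166.67 | 14666.67
Σ | 26435.73 |  |  | 2085346.37 | 2175346.89
x_c = 2085346.37 / 26435.73 = 78.88 mm
y_c = 2175346.89 / 26435.73 = 82.29 mm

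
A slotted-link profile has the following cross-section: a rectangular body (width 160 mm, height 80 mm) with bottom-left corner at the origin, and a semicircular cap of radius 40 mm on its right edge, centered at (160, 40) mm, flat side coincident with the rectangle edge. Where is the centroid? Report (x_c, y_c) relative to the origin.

rectangular body: A = 160 × 80 = 12800.00, centroid at (80.00, 40.00).
semicircular end: A = ½π·40² = 2513.27, centroid at (176.98, 40.00).
ΣA = 15313.27 mm², ΣAx_c = 1468790.53 mm³, ΣAy_c = 612530.96 mm³.
x_c = 1468790.53/15313.27 = 95.92 mm; y_c = 612530.96/15313.27 = 40.00 mm.

x_c = 95.92 mm, y_c = 40.00 mm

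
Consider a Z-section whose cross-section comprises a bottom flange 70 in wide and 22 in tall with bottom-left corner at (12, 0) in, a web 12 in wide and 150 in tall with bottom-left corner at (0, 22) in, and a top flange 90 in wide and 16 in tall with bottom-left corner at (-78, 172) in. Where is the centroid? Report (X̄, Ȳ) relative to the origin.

Part | A | x̄ᵢ | ȳᵢ | A·x̄ᵢ | A·ȳᵢ
bottom flange | 1540.00 | 47.00 | 11.00 | 72380.00 | 16940.00
web | 1800.00 | 6.00 | 97.00 | 10800.00 | 174600.00
top flange | 1440.00 | -33.00 | 180.00 | -47520.00 | 259200.00
Σ | 4780.00 |  |  | 35660.00 | 450740.00
X̄ = 35660.00 / 4780.00 = 7.46 in
Ȳ = 450740.00 / 4780.00 = 94.30 in

X̄ = 7.46 in, Ȳ = 94.30 in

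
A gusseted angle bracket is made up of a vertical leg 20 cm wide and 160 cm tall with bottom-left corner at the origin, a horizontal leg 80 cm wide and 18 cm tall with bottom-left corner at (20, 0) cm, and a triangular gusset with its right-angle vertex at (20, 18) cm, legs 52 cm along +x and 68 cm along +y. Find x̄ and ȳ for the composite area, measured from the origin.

x̄ = 28.78 cm, ȳ = 53.19 cm

vertical leg: A = 20 × 160 = 3200.00, centroid at (10.00, 80.00).
horizontal leg: A = 80 × 18 = 1440.00, centroid at (60.00, 9.00).
gusset: A = ½·52·68 = 1768.00, centroid at (37.33, 40.67).
ΣA = 6408.00 cm², ΣAx̄ = 184405.33 cm³, ΣAȳ = 340858.67 cm³.
x̄ = 184405.33/6408.00 = 28.78 cm; ȳ = 340858.67/6408.00 = 53.19 cm.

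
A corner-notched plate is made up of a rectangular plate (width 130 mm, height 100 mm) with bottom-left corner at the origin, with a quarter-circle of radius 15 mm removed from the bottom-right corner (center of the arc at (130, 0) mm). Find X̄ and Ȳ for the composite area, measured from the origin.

X̄ = 64.19 mm, Ȳ = 50.60 mm

Part | A | x̄ᵢ | ȳᵢ | A·x̄ᵢ | A·ȳᵢ
plate | 13000.00 | 65.00 | 50.00 | 845000.00 | 650000.00
removed quarter-circle | -176.71 | 123.63 | 6.37 | -21847.90 | -1125.00
Σ | 12823.29 |  |  | 823152.10 | 648875.00
X̄ = 823152.10 / 12823.29 = 64.19 mm
Ȳ = 648875.00 / 12823.29 = 50.60 mm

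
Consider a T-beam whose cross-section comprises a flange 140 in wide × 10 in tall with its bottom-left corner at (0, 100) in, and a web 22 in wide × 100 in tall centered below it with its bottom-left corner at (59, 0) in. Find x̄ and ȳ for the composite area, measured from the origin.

x̄ = 70.00 in, ȳ = 71.39 in

web: A = 22 × 100 = 2200.00, centroid at (70.00, 50.00).
flange: A = 140 × 10 = 1400.00, centroid at (70.00, 105.00).
ΣA = 3600.00 in²
ΣAx̄ = (2200.00)(70.00) + (1400.00)(70.00) = 252000.00 in³
ΣAȳ = (2200.00)(50.00) + (1400.00)(105.00) = 257000.00 in³
x̄ = 252000.00 / 3600.00 = 70.00 in
ȳ = 257000.00 / 3600.00 = 71.39 in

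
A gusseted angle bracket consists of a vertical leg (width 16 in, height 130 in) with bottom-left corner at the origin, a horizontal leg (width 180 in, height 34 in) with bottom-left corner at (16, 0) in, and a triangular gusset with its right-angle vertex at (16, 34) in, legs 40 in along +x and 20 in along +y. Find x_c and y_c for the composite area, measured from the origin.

x_c = 78.73 in, y_c = 29.71 in

vertical leg: A = 16 × 130 = 2080.00, centroid at (8.00, 65.00).
horizontal leg: A = 180 × 34 = 6120.00, centroid at (106.00, 17.00).
gusset: A = ½·40·20 = 400.00, centroid at (29.33, 40.67).
ΣA = 8600.00 in²
ΣAx_c = (2080.00)(8.00) + (6120.00)(106.00) + (400.00)(29.33) = 677093.33 in³
ΣAy_c = (2080.00)(65.00) + (6120.00)(17.00) + (400.00)(40.67) = 255506.67 in³
x_c = 677093.33 / 8600.00 = 78.73 in
y_c = 255506.67 / 8600.00 = 29.71 in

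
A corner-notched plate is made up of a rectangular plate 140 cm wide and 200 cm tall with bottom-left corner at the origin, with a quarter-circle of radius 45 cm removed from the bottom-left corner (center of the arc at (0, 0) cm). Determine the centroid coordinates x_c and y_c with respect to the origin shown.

plate: A = 140 × 200 = 28000.00, centroid at (70.00, 100.00).
removed quarter-circle: A = −¼π·45² = -1590.43, centroid at (19.10, 19.10).
ΣA = 26409.57 cm², ΣAx_c = 1929625.00 cm³, ΣAy_c = 2769625.00 cm³.
x_c = 1929625.00/26409.57 = 73.07 cm; y_c = 2769625.00/26409.57 = 104.87 cm.

x_c = 73.07 cm, y_c = 104.87 cm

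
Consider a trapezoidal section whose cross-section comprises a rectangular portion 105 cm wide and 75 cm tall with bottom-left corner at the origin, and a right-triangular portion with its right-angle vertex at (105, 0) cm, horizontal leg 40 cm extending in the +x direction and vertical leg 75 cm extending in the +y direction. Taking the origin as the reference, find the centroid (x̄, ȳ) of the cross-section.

x̄ = 63.03 cm, ȳ = 35.50 cm

Part | A | x̄ᵢ | ȳᵢ | A·x̄ᵢ | A·ȳᵢ
rectangular portion | 7875.00 | 52.50 | 37.50 | 413437.50 | 295312.50
triangular portion | 1500.00 | 118.33 | 25.00 | 177500.00 | 37500.00
Σ | 9375.00 |  |  | 590937.50 | 332812.50
x̄ = 590937.50 / 9375.00 = 63.03 cm
ȳ = 332812.50 / 9375.00 = 35.50 cm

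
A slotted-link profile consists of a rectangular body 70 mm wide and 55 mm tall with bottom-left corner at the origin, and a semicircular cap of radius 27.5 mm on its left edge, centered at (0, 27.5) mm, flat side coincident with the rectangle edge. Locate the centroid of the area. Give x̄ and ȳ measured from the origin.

Part | A | x̄ᵢ | ȳᵢ | A·x̄ᵢ | A·ȳᵢ
rectangular body | 3850.00 | 35.00 | 27.50 | 134750.00 | 105875.00
semicircular end | 1187.91 | -11.67 | 27.50 | -13864.58 | 32667.65
Σ | 5037.91 |  |  | 120885.42 | 138542.65
x̄ = 120885.42 / 5037.91 = 24.00 mm
ȳ = 138542.65 / 5037.91 = 27.50 mm

x̄ = 24.00 mm, ȳ = 27.50 mm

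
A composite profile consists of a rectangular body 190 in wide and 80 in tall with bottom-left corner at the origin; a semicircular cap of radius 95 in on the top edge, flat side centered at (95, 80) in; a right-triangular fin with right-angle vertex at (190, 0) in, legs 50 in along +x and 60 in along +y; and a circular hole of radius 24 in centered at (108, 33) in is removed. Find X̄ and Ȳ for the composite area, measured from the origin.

X̄ = 99.95 in, Ȳ = 78.58 in

rectangular body: A = 190 × 80 = 15200.00, centroid at (95.00, 40.00).
semicircular top: A = ½π·95² = 14176.44, centroid at (95.00, 120.32).
triangular fin: A = ½·50·60 = 1500.00, centroid at (206.67, 20.00).
hole: A = −π·24² = -1809.56, centroid at (108.00, 33.00).
ΣA = 29066.88 in²
ΣAX̄ = (15200.00)(95.00) + (14176.44)(95.00) + (1500.00)(206.67) + (-1809.56)(108.00) = 2905329.30 in³
ΣAȲ = (15200.00)(40.00) + (14176.44)(120.32) + (1500.00)(20.00) + (-1809.56)(33.00) = 2283982.89 in³
X̄ = 2905329.30 / 29066.88 = 99.95 in
Ȳ = 2283982.89 / 29066.88 = 78.58 in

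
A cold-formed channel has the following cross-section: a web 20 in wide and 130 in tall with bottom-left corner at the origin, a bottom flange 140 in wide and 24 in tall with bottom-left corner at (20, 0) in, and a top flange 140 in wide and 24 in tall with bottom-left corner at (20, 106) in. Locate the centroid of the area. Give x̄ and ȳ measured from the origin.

Part | A | x̄ᵢ | ȳᵢ | A·x̄ᵢ | A·ȳᵢ
web | 2600.00 | 10.00 | 65.00 | 26000.00 | 169000.00
bottom flange | 3360.00 | 90.00 | 12.00 | 302400.00 | 40320.00
top flange | 3360.00 | 90.00 | 118.00 | 302400.00 | 396480.00
Σ | 9320.00 |  |  | 630800.00 | 605800.00
x̄ = 630800.00 / 9320.00 = 67.68 in
ȳ = 605800.00 / 9320.00 = 65.00 in

x̄ = 67.68 in, ȳ = 65.00 in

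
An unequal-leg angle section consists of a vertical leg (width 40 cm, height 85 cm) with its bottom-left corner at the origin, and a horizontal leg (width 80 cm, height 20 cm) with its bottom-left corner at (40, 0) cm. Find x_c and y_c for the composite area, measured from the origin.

Part | A | x̄ᵢ | ȳᵢ | A·x̄ᵢ | A·ȳᵢ
vertical leg | 3400.00 | 20.00 | 42.50 | 68000.00 | 144500.00
horizontal leg | 1600.00 | 80.00 | 10.00 | 128000.00 | 16000.00
Σ | 5000.00 |  |  | 196000.00 | 160500.00
x_c = 196000.00 / 5000.00 = 39.20 cm
y_c = 160500.00 / 5000.00 = 32.10 cm

x_c = 39.20 cm, y_c = 32.10 cm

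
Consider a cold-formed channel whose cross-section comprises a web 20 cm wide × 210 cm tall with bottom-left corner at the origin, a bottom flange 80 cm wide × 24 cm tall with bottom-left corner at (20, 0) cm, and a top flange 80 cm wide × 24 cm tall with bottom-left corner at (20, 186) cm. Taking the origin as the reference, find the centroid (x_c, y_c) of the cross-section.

x_c = 33.88 cm, y_c = 105.00 cm

Part | A | x̄ᵢ | ȳᵢ | A·x̄ᵢ | A·ȳᵢ
web | 4200.00 | 10.00 | 105.00 | 42000.00 | 441000.00
bottom flange | 1920.00 | 60.00 | 12.00 | 115200.00 | 23040.00
top flange | 1920.00 | 60.00 | 198.00 | 115200.00 | 380160.00
Σ | 8040.00 |  |  | 272400.00 | 844200.00
x_c = 272400.00 / 8040.00 = 33.88 cm
y_c = 844200.00 / 8040.00 = 105.00 cm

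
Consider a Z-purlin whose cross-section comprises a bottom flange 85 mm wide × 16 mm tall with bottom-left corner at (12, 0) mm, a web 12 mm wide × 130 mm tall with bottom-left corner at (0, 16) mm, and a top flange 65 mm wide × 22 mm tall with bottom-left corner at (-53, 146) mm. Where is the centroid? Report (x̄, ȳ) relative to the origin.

bottom flange: A = 85 × 16 = 1360.00, centroid at (54.50, 8.00).
web: A = 12 × 130 = 1560.00, centroid at (6.00, 81.00).
top flange: A = 65 × 22 = 1430.00, centroid at (-20.50, 157.00).
ΣA = 4350.00 mm², ΣAx̄ = 54165.00 mm³, ΣAȳ = 361750.00 mm³.
x̄ = 54165.00/4350.00 = 12.45 mm; ȳ = 361750.00/4350.00 = 83.16 mm.

x̄ = 12.45 mm, ȳ = 83.16 mm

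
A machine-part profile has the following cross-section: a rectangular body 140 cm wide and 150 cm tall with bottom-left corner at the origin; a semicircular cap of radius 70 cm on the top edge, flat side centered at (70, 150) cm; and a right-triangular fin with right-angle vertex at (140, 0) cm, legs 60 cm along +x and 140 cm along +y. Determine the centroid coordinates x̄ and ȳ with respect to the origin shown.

rectangular body: A = 140 × 150 = 21000.00, centroid at (70.00, 75.00).
semicircular top: A = ½π·70² = 7696.90, centroid at (70.00, 179.71).
triangular fin: A = ½·60·140 = 4200.00, centroid at (160.00, 46.67).
ΣA = 32896.90 cm², ΣAx̄ = 2680783.14 cm³, ΣAȳ = 3154201.97 cm³.
x̄ = 2680783.14/32896.90 = 81.49 cm; ȳ = 3154201.97/32896.90 = 95.88 cm.

x̄ = 81.49 cm, ȳ = 95.88 cm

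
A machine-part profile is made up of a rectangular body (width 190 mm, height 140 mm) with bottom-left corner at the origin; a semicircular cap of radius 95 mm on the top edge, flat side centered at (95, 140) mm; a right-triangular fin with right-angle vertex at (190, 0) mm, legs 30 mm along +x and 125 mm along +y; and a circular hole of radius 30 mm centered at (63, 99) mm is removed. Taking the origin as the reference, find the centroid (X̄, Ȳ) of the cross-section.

X̄ = 102.22 mm, Ȳ = 105.88 mm

rectangular body: A = 190 × 140 = 26600.00, centroid at (95.00, 70.00).
semicircular top: A = ½π·95² = 14176.44, centroid at (95.00, 180.32).
triangular fin: A = ½·30·125 = 1875.00, centroid at (200.00, 41.67).
hole: A = −π·30² = -2827.43, centroid at (63.00, 99.00).
ΣA = 39824.00 mm²
ΣAX̄ = (26600.00)(95.00) + (14176.44)(95.00) + (1875.00)(200.00) + (-2827.43)(63.00) = 4070633.20 mm³
ΣAȲ = (26600.00)(70.00) + (14176.44)(180.32) + (1875.00)(41.67) + (-2827.43)(99.00) = 4216493.59 mm³
X̄ = 4070633.20 / 39824.00 = 102.22 mm
Ȳ = 4216493.59 / 39824.00 = 105.88 mm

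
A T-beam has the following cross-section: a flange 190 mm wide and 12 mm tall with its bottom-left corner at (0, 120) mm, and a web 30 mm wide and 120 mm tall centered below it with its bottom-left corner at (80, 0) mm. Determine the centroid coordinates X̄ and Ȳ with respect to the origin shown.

web: A = 30 × 120 = 3600.00, centroid at (95.00, 60.00).
flange: A = 190 × 12 = 2280.00, centroid at (95.00, 126.00).
ΣA = 5880.00 mm²
ΣAX̄ = (3600.00)(95.00) + (2280.00)(95.00) = 558600.00 mm³
ΣAȲ = (3600.00)(60.00) + (2280.00)(126.00) = 503280.00 mm³
X̄ = 558600.00 / 5880.00 = 95.00 mm
Ȳ = 503280.00 / 5880.00 = 85.59 mm

X̄ = 95.00 mm, Ȳ = 85.59 mm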